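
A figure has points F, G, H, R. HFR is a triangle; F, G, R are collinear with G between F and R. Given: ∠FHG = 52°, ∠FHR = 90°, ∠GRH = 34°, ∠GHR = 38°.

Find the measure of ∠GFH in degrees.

1. ∠HGR = 108°  [△HGR]
2. ∠FGH = 72°  [linear pair at G on FR]
3. ∠GFH = 56°  [△HFG]

∠GFH = 56°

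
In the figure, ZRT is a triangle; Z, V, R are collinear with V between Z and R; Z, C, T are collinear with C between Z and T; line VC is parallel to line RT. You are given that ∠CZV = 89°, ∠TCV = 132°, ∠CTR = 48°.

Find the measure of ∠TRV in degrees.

1. ∠RZT = 89°  [V on ZR, C on ZT]
2. ∠RTZ = 48°  [C on ray TZ]
3. ∠TRZ = 43°  [△ZRT]
4. ∠TRV = 43°  [V on ray RZ]

∠TRV = 43°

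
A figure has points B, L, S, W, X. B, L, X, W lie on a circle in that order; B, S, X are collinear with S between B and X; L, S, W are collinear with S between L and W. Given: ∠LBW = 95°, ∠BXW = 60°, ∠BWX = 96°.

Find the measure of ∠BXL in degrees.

1. ∠BLW = 60°  [same arc BW]
2. ∠BWL = 25°  [△BLW]
3. ∠BXL = 25°  [same arc BL]

∠BXL = 25°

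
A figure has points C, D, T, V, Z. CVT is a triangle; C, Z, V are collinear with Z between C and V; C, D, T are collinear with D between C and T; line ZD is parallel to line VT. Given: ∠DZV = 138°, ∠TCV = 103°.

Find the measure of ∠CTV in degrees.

1. ∠CZD = 42°  [linear pair at Z on CV]
2. ∠DCZ = 103°  [Z on CV, D on CT]
3. ∠CDZ = 35°  [△CZD]
4. ∠CTV = 35°  [ZD∥VT, corresponding at D]

∠CTV = 35°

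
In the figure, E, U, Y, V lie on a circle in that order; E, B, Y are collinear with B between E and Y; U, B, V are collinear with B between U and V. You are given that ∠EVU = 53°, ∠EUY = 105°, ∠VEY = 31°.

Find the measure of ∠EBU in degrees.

∠EBU = 84°

1. ∠EYU = 53°  [same arc EU]
2. ∠VUY = 31°  [same arc YV]
3. ∠UBY = 96°  [△UBY]
4. ∠EBU = 84°  [linear pair at B on EY]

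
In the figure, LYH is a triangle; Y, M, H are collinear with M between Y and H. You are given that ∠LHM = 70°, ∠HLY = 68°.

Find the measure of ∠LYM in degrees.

∠LYM = 42°

1. ∠LHY = 70°  [M on ray HY]
2. ∠HYL = 42°  [△LYH]
3. ∠LYM = 42°  [M on ray YH]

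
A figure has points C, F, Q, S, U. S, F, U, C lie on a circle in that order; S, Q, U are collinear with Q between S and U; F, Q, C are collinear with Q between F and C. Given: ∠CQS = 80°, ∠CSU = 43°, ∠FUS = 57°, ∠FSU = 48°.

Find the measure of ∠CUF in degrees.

1. ∠CFU = 43°  [same arc UC]
2. ∠FCU = 48°  [same arc FU]
3. ∠CUF = 89°  [△FUC]

∠CUF = 89°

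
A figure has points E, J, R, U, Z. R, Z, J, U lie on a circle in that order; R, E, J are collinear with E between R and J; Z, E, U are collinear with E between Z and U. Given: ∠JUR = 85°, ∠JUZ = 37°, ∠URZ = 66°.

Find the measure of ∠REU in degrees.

1. ∠JZR = 95°  [cyclic RZJU, opposite ∠Z+∠U]
2. ∠JRZ = 37°  [same arc ZJ]
3. ∠UJZ = 114°  [cyclic RZJU, opposite ∠R+∠J]
4. ∠RJZ = 48°  [△RZJ]
5. ∠JZU = 29°  [△ZJU]
6. ∠RUZ = 48°  [same arc RZ]
7. ∠JRU = 29°  [same arc JU]
8. ∠REU = 103°  [△REU]

∠REU = 103°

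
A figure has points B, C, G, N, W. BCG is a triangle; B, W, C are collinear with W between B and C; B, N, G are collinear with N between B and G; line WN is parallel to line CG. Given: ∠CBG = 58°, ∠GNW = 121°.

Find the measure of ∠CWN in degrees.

1. ∠NBW = 58°  [W on BC, N on BG]
2. ∠BNW = 59°  [linear pair at N on BG]
3. ∠BWN = 63°  [△BWN]
4. ∠CWN = 117°  [linear pair at W on BC]

∠CWN = 117°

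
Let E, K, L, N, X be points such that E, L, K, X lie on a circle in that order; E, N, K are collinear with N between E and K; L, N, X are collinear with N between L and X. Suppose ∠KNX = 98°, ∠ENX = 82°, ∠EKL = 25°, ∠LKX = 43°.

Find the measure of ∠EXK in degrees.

1. ∠KNL = 82°  [vertical angles at N]
2. ∠EXL = 25°  [same arc EL]
3. ∠KLX = 73°  [△LNK]
4. ∠KXL = 64°  [△LKX]
5. ∠KEX = 73°  [△ENX]
6. ∠EKX = 18°  [△KNX]
7. ∠EXK = 89°  [△EKX]

∠EXK = 89°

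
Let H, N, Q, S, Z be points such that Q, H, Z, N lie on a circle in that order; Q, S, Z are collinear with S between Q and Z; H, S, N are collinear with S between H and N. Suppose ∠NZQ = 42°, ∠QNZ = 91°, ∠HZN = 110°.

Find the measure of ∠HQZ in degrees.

∠HQZ = 23°

1. ∠NHQ = 42°  [same arc QN]
2. ∠QHZ = 89°  [cyclic QHZN, opposite ∠H+∠N]
3. ∠HQN = 70°  [cyclic QHZN, opposite ∠Q+∠Z]
4. ∠HNQ = 68°  [△QHN]
5. ∠HZQ = 68°  [same arc QH]
6. ∠HQZ = 23°  [△QHZ]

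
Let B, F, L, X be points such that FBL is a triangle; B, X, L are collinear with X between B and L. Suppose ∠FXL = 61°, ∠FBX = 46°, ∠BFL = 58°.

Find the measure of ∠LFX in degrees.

1. ∠FBL = 46°  [X on ray BL]
2. ∠BLF = 76°  [△FBL]
3. ∠FLX = 76°  [X on ray LB]
4. ∠LFX = 43°  [△FXL]

∠LFX = 43°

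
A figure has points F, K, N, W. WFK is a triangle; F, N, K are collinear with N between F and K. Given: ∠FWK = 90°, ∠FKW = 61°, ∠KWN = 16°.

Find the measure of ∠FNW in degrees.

∠FNW = 77°

1. ∠NKW = 61°  [N on ray KF]
2. ∠KNW = 103°  [△WNK]
3. ∠FNW = 77°  [linear pair at N on FK]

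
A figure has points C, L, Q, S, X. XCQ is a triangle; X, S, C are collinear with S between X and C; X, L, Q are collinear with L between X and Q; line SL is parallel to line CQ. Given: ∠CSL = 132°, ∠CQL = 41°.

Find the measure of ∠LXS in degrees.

∠LXS = 91°

1. ∠LSX = 48°  [linear pair at S on XC]
2. ∠CQX = 41°  [L on ray QX]
3. ∠QCX = 48°  [SL∥CQ, corresponding at S]
4. ∠CXQ = 91°  [△XCQ]
5. ∠LXS = 91°  [S on XC, L on XQ]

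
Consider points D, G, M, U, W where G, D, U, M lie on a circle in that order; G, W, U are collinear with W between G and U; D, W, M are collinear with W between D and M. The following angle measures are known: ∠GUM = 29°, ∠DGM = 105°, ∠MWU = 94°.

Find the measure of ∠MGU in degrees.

∠MGU = 48°

1. ∠GDM = 29°  [same arc GM]
2. ∠DMG = 46°  [△GDM]
3. ∠GWM = 86°  [linear pair at W on GU]
4. ∠MGU = 48°  [△GWM]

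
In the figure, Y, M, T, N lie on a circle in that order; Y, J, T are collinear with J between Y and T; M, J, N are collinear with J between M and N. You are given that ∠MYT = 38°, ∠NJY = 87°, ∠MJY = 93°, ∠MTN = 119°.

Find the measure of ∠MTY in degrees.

1. ∠MNT = 38°  [same arc MT]
2. ∠MJT = 87°  [vertical angles at J]
3. ∠NMT = 23°  [△MTN]
4. ∠MTY = 70°  [△MJT]

∠MTY = 70°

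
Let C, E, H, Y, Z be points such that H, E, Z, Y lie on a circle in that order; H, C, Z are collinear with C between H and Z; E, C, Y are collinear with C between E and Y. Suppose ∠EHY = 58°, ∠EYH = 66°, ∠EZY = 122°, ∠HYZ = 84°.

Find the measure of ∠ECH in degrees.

∠ECH = 106°

1. ∠HEY = 56°  [△HEY]
2. ∠EZH = 66°  [same arc HE]
3. ∠HEZ = 96°  [cyclic HEZY, opposite ∠E+∠Y]
4. ∠EHZ = 18°  [△HEZ]
5. ∠ECH = 106°  [△HCE]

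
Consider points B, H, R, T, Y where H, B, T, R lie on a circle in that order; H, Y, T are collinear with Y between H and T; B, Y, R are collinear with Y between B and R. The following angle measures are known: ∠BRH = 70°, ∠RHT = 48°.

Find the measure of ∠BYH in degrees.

∠BYH = 118°

1. ∠BTH = 70°  [same arc HB]
2. ∠RBT = 48°  [same arc TR]
3. ∠BYT = 62°  [△BYT]
4. ∠BYH = 118°  [linear pair at Y on HT]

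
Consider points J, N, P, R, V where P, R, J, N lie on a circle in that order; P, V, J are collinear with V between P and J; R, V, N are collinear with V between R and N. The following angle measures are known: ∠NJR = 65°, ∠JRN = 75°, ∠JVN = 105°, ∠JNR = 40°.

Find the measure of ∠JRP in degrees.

∠JRP = 110°

1. ∠JPN = 75°  [same arc JN]
2. ∠NJP = 35°  [△JVN]
3. ∠JNP = 70°  [△PJN]
4. ∠JRP = 110°  [cyclic PRJN, opposite ∠R+∠N]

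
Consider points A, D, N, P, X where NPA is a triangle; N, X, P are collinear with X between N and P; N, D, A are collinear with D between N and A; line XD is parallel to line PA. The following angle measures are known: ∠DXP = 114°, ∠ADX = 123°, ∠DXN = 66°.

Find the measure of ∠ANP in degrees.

1. ∠NDX = 57°  [linear pair at D on NA]
2. ∠DNX = 57°  [△NXD]
3. ∠ANP = 57°  [X on NP, D on NA]

∠ANP = 57°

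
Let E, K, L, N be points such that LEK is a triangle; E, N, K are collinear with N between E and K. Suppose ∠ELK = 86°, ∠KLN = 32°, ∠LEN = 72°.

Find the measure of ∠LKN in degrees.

1. ∠KEL = 72°  [N on ray EK]
2. ∠EKL = 22°  [△LEK]
3. ∠LKN = 22°  [N on ray KE]

∠LKN = 22°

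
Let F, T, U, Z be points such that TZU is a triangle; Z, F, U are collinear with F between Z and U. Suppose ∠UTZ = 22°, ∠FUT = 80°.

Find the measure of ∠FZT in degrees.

1. ∠TUZ = 80°  [F on ray UZ]
2. ∠TZU = 78°  [△TZU]
3. ∠FZT = 78°  [F on ray ZU]

∠FZT = 78°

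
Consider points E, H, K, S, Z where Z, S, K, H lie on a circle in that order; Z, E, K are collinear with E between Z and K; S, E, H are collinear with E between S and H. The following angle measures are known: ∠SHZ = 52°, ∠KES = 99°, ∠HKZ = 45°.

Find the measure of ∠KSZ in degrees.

∠KSZ = 74°

1. ∠SKZ = 52°  [same arc ZS]
2. ∠SEZ = 81°  [linear pair at E on ZK]
3. ∠HSZ = 45°  [same arc ZH]
4. ∠KZS = 54°  [△ZES]
5. ∠KSZ = 74°  [△ZSK]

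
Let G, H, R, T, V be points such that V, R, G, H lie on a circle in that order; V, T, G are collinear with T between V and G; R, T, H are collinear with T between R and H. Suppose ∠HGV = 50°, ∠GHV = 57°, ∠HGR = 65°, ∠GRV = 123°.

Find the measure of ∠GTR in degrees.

1. ∠HRV = 50°  [same arc VH]
2. ∠GVH = 73°  [△VGH]
3. ∠HVR = 115°  [cyclic VRGH, opposite ∠V+∠G]
4. ∠RHV = 15°  [△VRH]
5. ∠GRH = 73°  [same arc GH]
6. ∠RGV = 15°  [same arc VR]
7. ∠GTR = 92°  [△RTG]

∠GTR = 92°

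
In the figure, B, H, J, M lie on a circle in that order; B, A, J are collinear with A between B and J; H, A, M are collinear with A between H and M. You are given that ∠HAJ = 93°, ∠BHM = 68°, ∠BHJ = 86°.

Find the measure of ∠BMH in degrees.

1. ∠BAH = 87°  [linear pair at A on BJ]
2. ∠HBJ = 25°  [△BAH]
3. ∠BJH = 69°  [△BHJ]
4. ∠BMH = 69°  [same arc BH]

∠BMH = 69°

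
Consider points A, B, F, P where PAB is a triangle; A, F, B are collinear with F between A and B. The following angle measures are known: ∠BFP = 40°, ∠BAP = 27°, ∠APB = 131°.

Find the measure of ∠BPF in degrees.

1. ∠ABP = 22°  [△PAB]
2. ∠FBP = 22°  [F on ray BA]
3. ∠BPF = 118°  [△PFB]

∠BPF = 118°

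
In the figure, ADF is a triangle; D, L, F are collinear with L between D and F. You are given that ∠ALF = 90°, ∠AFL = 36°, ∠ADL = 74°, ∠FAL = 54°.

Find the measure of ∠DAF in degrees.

1. ∠AFD = 36°  [L on ray FD]
2. ∠ADF = 74°  [L on ray DF]
3. ∠DAF = 70°  [△ADF]

∠DAF = 70°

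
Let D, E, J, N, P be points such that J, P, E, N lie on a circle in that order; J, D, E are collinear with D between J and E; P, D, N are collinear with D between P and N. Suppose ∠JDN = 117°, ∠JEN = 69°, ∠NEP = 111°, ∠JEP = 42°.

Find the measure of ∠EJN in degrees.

1. ∠EDN = 63°  [linear pair at D on JE]
2. ∠ENP = 48°  [△EDN]
3. ∠EPN = 21°  [△PEN]
4. ∠EJN = 21°  [same arc EN]

∠EJN = 21°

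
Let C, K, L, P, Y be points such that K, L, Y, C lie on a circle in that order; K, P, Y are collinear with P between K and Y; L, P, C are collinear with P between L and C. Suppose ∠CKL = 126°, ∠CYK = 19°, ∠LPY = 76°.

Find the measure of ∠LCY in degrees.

1. ∠CLK = 19°  [same arc KC]
2. ∠KPL = 104°  [linear pair at P on KY]
3. ∠LKY = 57°  [△KPL]
4. ∠LCY = 57°  [same arc LY]

∠LCY = 57°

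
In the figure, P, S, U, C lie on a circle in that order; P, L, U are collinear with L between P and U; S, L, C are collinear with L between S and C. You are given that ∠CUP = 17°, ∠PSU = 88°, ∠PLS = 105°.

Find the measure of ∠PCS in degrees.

∠PCS = 34°

1. ∠PCU = 92°  [cyclic PSUC, opposite ∠S+∠C]
2. ∠CLU = 105°  [vertical angles at L]
3. ∠CPU = 71°  [△PUC]
4. ∠CLP = 75°  [linear pair at L on PU]
5. ∠PCS = 34°  [△PLC]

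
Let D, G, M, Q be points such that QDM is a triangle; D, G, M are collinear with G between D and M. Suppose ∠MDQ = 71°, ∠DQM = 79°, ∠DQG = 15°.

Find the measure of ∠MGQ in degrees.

∠MGQ = 86°

1. ∠GDQ = 71°  [G on ray DM]
2. ∠DGQ = 94°  [△QDG]
3. ∠MGQ = 86°  [linear pair at G on DM]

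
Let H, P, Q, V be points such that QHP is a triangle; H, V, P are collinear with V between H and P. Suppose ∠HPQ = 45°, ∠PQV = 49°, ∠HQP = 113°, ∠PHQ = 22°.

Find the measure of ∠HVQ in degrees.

∠HVQ = 94°

1. ∠QPV = 45°  [V on ray PH]
2. ∠PVQ = 86°  [△QVP]
3. ∠HVQ = 94°  [linear pair at V on HP]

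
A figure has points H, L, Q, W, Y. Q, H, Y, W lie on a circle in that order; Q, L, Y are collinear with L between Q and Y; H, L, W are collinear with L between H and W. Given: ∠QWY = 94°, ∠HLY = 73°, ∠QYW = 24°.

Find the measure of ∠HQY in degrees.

∠HQY = 49°

1. ∠HLQ = 107°  [linear pair at L on QY]
2. ∠QHW = 24°  [same arc QW]
3. ∠HQY = 49°  [△QLH]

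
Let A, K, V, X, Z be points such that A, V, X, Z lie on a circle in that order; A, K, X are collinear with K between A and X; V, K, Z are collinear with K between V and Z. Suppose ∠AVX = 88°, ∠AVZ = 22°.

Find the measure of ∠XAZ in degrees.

∠XAZ = 66°

1. ∠AZX = 92°  [cyclic AVXZ, opposite ∠V+∠Z]
2. ∠AXZ = 22°  [same arc AZ]
3. ∠XAZ = 66°  [△AXZ]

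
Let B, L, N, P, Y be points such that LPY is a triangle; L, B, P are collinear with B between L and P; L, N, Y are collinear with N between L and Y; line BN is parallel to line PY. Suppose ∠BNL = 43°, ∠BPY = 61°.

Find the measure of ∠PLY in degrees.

∠PLY = 76°

1. ∠LYP = 43°  [BN∥PY, corresponding at N]
2. ∠LPY = 61°  [B on ray PL]
3. ∠PLY = 76°  [△LPY]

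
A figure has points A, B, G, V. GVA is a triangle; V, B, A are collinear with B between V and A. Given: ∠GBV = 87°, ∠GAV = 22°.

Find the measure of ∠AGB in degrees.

1. ∠ABG = 93°  [linear pair at B on VA]
2. ∠BAG = 22°  [B on ray AV]
3. ∠AGB = 65°  [△GBA]

∠AGB = 65°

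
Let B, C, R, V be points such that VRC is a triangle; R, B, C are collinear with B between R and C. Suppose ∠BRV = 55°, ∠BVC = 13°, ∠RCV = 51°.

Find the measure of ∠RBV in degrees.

∠RBV = 64°

1. ∠BCV = 51°  [B on ray CR]
2. ∠CBV = 116°  [△VBC]
3. ∠RBV = 64°  [linear pair at B on RC]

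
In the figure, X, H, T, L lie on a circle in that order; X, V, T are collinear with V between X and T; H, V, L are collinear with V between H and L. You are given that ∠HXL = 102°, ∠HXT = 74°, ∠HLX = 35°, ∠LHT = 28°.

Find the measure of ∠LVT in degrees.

∠LVT = 63°

1. ∠LHX = 43°  [△XHL]
2. ∠HLT = 74°  [same arc HT]
3. ∠LTX = 43°  [same arc XL]
4. ∠LVT = 63°  [△TVL]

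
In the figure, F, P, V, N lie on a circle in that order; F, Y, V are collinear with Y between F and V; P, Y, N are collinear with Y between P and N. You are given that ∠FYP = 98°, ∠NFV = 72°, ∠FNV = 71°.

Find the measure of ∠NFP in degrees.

∠NFP = 117°

1. ∠NYV = 98°  [vertical angles at Y]
2. ∠NPV = 72°  [same arc VN]
3. ∠FVN = 37°  [△FVN]
4. ∠PNV = 45°  [△VYN]
5. ∠NVP = 63°  [△PVN]
6. ∠NFP = 117°  [cyclic FPVN, opposite ∠F+∠V]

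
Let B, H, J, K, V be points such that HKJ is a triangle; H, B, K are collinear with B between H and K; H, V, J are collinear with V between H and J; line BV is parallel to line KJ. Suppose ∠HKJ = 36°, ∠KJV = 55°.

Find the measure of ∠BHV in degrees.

1. ∠HJK = 55°  [V on ray JH]
2. ∠JHK = 89°  [△HKJ]
3. ∠BHV = 89°  [B on HK, V on HJ]

∠BHV = 89°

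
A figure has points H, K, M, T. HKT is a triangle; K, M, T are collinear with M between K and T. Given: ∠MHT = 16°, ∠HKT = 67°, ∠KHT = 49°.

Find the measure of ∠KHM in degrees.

∠KHM = 33°

1. ∠HTK = 64°  [△HKT]
2. ∠HKM = 67°  [M on ray KT]
3. ∠HTM = 64°  [M on ray TK]
4. ∠HMT = 100°  [△HMT]
5. ∠HMK = 80°  [linear pair at M on KT]
6. ∠KHM = 33°  [△HKM]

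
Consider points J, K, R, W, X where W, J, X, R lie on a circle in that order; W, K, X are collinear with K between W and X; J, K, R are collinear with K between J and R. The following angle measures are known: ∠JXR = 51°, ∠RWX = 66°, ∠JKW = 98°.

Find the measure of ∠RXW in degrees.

∠RXW = 19°

1. ∠RJX = 66°  [same arc XR]
2. ∠RKX = 98°  [vertical angles at K]
3. ∠JRX = 63°  [△JXR]
4. ∠RXW = 19°  [△XKR]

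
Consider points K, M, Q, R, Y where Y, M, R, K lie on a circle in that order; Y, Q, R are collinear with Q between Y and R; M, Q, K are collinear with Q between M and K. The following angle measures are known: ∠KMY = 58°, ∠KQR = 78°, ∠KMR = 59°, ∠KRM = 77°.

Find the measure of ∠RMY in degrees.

∠RMY = 117°

1. ∠KRY = 58°  [same arc YK]
2. ∠KYR = 59°  [same arc RK]
3. ∠RKY = 63°  [△YRK]
4. ∠RMY = 117°  [cyclic YMRK, opposite ∠M+∠K]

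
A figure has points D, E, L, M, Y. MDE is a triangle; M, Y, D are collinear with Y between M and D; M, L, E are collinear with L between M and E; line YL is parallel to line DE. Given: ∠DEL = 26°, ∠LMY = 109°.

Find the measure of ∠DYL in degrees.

1. ∠DEM = 26°  [L on ray EM]
2. ∠DME = 109°  [Y on MD, L on ME]
3. ∠EDM = 45°  [△MDE]
4. ∠LYM = 45°  [YL∥DE, corresponding at Y]
5. ∠DYL = 135°  [linear pair at Y on MD]

∠DYL = 135°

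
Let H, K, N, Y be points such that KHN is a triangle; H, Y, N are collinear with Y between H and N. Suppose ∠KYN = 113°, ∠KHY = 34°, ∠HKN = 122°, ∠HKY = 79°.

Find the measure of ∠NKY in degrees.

∠NKY = 43°

1. ∠KHN = 34°  [Y on ray HN]
2. ∠HNK = 24°  [△KHN]
3. ∠KNY = 24°  [Y on ray NH]
4. ∠NKY = 43°  [△KYN]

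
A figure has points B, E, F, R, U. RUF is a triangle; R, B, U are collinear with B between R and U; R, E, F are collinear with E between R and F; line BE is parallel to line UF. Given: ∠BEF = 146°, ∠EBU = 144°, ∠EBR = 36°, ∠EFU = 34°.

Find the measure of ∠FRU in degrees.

∠FRU = 110°

1. ∠BER = 34°  [linear pair at E on RF]
2. ∠BRE = 110°  [△RBE]
3. ∠FRU = 110°  [B on RU, E on RF]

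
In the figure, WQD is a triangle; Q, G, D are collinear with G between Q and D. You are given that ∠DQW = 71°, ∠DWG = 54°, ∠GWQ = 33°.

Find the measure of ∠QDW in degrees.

∠QDW = 22°

1. ∠GQW = 71°  [G on ray QD]
2. ∠QGW = 76°  [△WQG]
3. ∠DGW = 104°  [linear pair at G on QD]
4. ∠GDW = 22°  [△WGD]
5. ∠QDW = 22°  [G on ray DQ]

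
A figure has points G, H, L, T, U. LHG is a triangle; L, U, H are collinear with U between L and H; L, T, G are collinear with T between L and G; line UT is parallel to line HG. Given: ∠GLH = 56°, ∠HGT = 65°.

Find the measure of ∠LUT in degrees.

∠LUT = 59°

1. ∠HGL = 65°  [T on ray GL]
2. ∠GHL = 59°  [△LHG]
3. ∠LUT = 59°  [UT∥HG, corresponding at U]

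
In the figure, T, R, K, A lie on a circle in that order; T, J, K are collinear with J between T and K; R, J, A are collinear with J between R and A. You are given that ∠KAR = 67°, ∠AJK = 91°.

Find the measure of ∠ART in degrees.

∠ART = 22°

1. ∠KTR = 67°  [same arc RK]
2. ∠RJT = 91°  [vertical angles at J]
3. ∠ART = 22°  [△TJR]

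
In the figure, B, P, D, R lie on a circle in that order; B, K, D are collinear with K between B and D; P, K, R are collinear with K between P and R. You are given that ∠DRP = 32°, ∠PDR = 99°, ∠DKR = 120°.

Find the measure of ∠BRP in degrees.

1. ∠DBP = 32°  [same arc PD]
2. ∠PBR = 81°  [cyclic BPDR, opposite ∠B+∠D]
3. ∠BKP = 120°  [vertical angles at K]
4. ∠BPR = 28°  [△BKP]
5. ∠BRP = 71°  [△BPR]

∠BRP = 71°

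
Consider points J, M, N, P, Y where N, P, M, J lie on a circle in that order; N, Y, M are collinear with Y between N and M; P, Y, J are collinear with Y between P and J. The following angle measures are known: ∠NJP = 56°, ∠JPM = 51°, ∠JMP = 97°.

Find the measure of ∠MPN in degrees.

1. ∠NMP = 56°  [same arc NP]
2. ∠MJP = 32°  [△PMJ]
3. ∠MNP = 32°  [same arc PM]
4. ∠MPN = 92°  [△NPM]

∠MPN = 92°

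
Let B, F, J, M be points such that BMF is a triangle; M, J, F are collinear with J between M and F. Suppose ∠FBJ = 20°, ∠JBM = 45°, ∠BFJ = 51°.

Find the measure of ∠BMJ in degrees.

∠BMJ = 64°

1. ∠BJF = 109°  [△BJF]
2. ∠BJM = 71°  [linear pair at J on MF]
3. ∠BMJ = 64°  [△BMJ]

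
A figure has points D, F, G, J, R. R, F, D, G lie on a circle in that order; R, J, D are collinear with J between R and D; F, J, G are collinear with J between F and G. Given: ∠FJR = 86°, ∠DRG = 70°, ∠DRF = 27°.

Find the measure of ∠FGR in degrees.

∠FGR = 16°

1. ∠DJG = 86°  [vertical angles at J]
2. ∠GJR = 94°  [linear pair at J on RD]
3. ∠FGR = 16°  [△RJG]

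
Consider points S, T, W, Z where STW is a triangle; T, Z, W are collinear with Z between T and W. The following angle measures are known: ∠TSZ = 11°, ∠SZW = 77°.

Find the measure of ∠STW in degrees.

∠STW = 66°

1. ∠SZT = 103°  [linear pair at Z on TW]
2. ∠STZ = 66°  [△STZ]
3. ∠STW = 66°  [Z on ray TW]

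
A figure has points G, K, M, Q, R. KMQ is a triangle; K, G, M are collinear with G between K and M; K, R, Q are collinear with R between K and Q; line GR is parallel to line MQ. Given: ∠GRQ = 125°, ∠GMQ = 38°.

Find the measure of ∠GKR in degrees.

∠GKR = 87°

1. ∠GRK = 55°  [linear pair at R on KQ]
2. ∠KMQ = 38°  [G on ray MK]
3. ∠KQM = 55°  [GR∥MQ, corresponding at R]
4. ∠MKQ = 87°  [△KMQ]
5. ∠GKR = 87°  [G on KM, R on KQ]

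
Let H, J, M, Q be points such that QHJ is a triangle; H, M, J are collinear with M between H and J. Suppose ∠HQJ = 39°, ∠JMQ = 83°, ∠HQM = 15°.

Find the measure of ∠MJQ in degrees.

∠MJQ = 73°

1. ∠HMQ = 97°  [linear pair at M on HJ]
2. ∠MHQ = 68°  [△QHM]
3. ∠JHQ = 68°  [M on ray HJ]
4. ∠HJQ = 73°  [△QHJ]
5. ∠MJQ = 73°  [M on ray JH]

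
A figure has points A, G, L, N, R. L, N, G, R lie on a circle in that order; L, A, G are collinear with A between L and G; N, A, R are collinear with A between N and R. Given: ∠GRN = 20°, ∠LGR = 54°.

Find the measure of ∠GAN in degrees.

1. ∠GLN = 20°  [same arc NG]
2. ∠LNR = 54°  [same arc LR]
3. ∠LAN = 106°  [△LAN]
4. ∠GAN = 74°  [linear pair at A on LG]

∠GAN = 74°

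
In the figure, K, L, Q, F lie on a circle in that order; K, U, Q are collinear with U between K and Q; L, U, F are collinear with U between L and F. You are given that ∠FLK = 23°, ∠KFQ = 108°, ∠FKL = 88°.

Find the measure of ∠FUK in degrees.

1. ∠FQK = 23°  [same arc KF]
2. ∠KFL = 69°  [△KLF]
3. ∠FKQ = 49°  [△KQF]
4. ∠FUK = 62°  [△KUF]

∠FUK = 62°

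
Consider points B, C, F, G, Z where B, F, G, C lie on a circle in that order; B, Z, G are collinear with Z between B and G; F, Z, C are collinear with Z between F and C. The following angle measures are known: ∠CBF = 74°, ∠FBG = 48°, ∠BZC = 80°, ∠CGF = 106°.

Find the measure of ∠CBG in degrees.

1. ∠FCG = 48°  [same arc FG]
2. ∠CFG = 26°  [△FGC]
3. ∠CBG = 26°  [same arc GC]

∠CBG = 26°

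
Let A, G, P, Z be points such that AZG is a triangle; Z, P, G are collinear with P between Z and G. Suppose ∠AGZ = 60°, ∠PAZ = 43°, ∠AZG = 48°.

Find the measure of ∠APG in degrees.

1. ∠AZP = 48°  [P on ray ZG]
2. ∠APZ = 89°  [△AZP]
3. ∠APG = 91°  [linear pair at P on ZG]

∠APG = 91°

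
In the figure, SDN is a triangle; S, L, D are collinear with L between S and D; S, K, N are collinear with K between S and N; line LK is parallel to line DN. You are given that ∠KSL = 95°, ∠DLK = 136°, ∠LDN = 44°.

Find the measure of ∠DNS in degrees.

∠DNS = 41°

1. ∠DSN = 95°  [L on SD, K on SN]
2. ∠NDS = 44°  [L on ray DS]
3. ∠DNS = 41°  [△SDN]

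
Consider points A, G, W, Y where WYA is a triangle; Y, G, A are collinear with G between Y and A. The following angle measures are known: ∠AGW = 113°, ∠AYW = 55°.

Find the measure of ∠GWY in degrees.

∠GWY = 58°

1. ∠WGY = 67°  [linear pair at G on YA]
2. ∠GYW = 55°  [G on ray YA]
3. ∠GWY = 58°  [△WYG]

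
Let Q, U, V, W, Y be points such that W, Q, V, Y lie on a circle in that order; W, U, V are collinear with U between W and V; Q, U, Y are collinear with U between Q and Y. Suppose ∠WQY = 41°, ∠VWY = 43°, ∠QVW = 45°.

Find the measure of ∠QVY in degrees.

∠QVY = 86°

1. ∠QYW = 45°  [same arc WQ]
2. ∠QWY = 94°  [△WQY]
3. ∠QVY = 86°  [cyclic WQVY, opposite ∠W+∠V]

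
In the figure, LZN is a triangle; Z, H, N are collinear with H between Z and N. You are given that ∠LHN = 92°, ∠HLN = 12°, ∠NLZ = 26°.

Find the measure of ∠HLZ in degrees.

∠HLZ = 14°

1. ∠HNL = 76°  [△LHN]
2. ∠LHZ = 88°  [linear pair at H on ZN]
3. ∠LNZ = 76°  [H on ray NZ]
4. ∠LZN = 78°  [△LZN]
5. ∠HZL = 78°  [H on ray ZN]
6. ∠HLZ = 14°  [△LZH]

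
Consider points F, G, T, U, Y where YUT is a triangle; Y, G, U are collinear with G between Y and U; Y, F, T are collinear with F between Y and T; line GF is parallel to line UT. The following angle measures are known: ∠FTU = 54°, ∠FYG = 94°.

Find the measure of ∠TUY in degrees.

1. ∠UTY = 54°  [F on ray TY]
2. ∠TYU = 94°  [G on YU, F on YT]
3. ∠TUY = 32°  [△YUT]

∠TUY = 32°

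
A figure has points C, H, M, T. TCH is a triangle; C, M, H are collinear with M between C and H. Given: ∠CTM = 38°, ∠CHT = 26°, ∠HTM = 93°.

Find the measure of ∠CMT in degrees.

1. ∠MHT = 26°  [M on ray HC]
2. ∠HMT = 61°  [△TMH]
3. ∠CMT = 119°  [linear pair at M on CH]

∠CMT = 119°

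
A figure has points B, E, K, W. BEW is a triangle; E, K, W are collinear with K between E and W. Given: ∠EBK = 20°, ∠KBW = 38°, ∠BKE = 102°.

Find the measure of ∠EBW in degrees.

∠EBW = 58°

1. ∠BEK = 58°  [△BEK]
2. ∠BKW = 78°  [linear pair at K on EW]
3. ∠BEW = 58°  [K on ray EW]
4. ∠BWK = 64°  [△BKW]
5. ∠BWE = 64°  [K on ray WE]
6. ∠EBW = 58°  [△BEW]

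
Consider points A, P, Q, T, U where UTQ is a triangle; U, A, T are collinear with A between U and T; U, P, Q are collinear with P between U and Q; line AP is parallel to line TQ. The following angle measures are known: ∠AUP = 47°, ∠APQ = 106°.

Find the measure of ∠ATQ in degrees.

∠ATQ = 59°

1. ∠APU = 74°  [linear pair at P on UQ]
2. ∠PAU = 59°  [△UAP]
3. ∠PAT = 121°  [linear pair at A on UT]
4. ∠ATQ = 59°  [AP∥TQ, co-interior at T–A]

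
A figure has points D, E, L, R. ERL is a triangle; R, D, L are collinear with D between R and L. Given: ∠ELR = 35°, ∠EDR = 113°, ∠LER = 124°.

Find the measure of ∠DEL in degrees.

1. ∠DLE = 35°  [D on ray LR]
2. ∠EDL = 67°  [linear pair at D on RL]
3. ∠DEL = 78°  [△EDL]

∠DEL = 78°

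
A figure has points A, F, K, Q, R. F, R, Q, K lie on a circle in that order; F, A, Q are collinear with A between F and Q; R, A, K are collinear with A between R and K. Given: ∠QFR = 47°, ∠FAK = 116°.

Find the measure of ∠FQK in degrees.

1. ∠QKR = 47°  [same arc RQ]
2. ∠KAQ = 64°  [linear pair at A on FQ]
3. ∠FQK = 69°  [△QAK]

∠FQK = 69°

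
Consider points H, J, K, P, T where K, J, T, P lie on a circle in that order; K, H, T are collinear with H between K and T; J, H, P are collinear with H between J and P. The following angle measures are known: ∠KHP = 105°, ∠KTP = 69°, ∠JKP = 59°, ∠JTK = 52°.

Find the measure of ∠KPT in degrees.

1. ∠KJP = 69°  [same arc KP]
2. ∠JPK = 52°  [△KJP]
3. ∠PKT = 23°  [△KHP]
4. ∠KPT = 88°  [△KTP]

∠KPT = 88°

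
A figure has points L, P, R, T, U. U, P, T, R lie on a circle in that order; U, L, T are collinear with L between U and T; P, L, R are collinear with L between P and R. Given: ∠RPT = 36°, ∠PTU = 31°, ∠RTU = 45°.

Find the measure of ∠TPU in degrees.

∠TPU = 81°

1. ∠RUT = 36°  [same arc TR]
2. ∠TRU = 99°  [△UTR]
3. ∠TPU = 81°  [cyclic UPTR, opposite ∠P+∠R]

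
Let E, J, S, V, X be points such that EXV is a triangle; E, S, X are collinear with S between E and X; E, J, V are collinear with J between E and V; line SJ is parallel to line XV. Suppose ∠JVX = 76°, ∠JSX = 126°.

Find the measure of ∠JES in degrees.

∠JES = 50°

1. ∠EVX = 76°  [J on ray VE]
2. ∠ESJ = 54°  [linear pair at S on EX]
3. ∠EJS = 76°  [SJ∥XV, corresponding at J]
4. ∠JES = 50°  [△ESJ]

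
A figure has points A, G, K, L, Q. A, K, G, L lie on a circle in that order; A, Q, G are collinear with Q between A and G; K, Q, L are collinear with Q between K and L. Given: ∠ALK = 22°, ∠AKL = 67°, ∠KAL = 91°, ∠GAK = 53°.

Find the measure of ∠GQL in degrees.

∠GQL = 60°

1. ∠AGL = 67°  [same arc AL]
2. ∠GLK = 53°  [same arc KG]
3. ∠GQL = 60°  [△GQL]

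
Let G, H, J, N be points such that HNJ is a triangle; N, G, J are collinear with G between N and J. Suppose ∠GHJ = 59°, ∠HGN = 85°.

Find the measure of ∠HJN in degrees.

∠HJN = 26°

1. ∠HGJ = 95°  [linear pair at G on NJ]
2. ∠GJH = 26°  [△HGJ]
3. ∠HJN = 26°  [G on ray JN]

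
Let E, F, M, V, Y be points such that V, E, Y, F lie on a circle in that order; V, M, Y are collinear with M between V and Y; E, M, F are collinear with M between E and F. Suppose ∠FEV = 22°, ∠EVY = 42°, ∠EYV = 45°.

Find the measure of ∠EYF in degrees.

∠EYF = 67°

1. ∠EFV = 45°  [same arc VE]
2. ∠EVF = 113°  [△VEF]
3. ∠EYF = 67°  [cyclic VEYF, opposite ∠V+∠Y]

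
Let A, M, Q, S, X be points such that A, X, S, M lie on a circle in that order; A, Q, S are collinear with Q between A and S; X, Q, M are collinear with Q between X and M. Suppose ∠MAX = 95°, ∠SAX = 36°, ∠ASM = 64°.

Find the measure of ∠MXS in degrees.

∠MXS = 59°

1. ∠MSX = 85°  [cyclic AXSM, opposite ∠A+∠S]
2. ∠SMX = 36°  [same arc XS]
3. ∠MXS = 59°  [△XSM]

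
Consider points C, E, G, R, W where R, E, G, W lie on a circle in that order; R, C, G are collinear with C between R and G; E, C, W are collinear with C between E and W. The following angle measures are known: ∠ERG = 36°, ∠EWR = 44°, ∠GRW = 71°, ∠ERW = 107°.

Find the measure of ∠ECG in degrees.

1. ∠EGR = 44°  [same arc RE]
2. ∠GEW = 71°  [same arc GW]
3. ∠ECG = 65°  [△ECG]

∠ECG = 65°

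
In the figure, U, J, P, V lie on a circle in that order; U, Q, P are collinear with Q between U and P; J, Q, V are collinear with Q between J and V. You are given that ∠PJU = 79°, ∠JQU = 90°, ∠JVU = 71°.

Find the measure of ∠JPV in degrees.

∠JPV = 131°

1. ∠JQP = 90°  [linear pair at Q on UP]
2. ∠JPU = 71°  [same arc UJ]
3. ∠PJV = 19°  [△JQP]
4. ∠JUP = 30°  [△UJP]
5. ∠JVP = 30°  [same arc JP]
6. ∠JPV = 131°  [△JPV]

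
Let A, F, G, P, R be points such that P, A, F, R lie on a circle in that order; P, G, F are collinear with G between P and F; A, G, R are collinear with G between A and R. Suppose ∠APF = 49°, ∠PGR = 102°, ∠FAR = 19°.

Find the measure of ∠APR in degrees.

1. ∠ARF = 49°  [same arc AF]
2. ∠AFR = 112°  [△AFR]
3. ∠APR = 68°  [cyclic PAFR, opposite ∠P+∠F]

∠APR = 68°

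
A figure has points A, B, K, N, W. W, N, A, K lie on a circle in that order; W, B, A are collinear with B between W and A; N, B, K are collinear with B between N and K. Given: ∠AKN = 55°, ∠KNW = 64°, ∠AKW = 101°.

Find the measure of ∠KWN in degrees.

∠KWN = 70°

1. ∠AWN = 55°  [same arc NA]
2. ∠ANW = 79°  [cyclic WNAK, opposite ∠N+∠K]
3. ∠NAW = 46°  [△WNA]
4. ∠NKW = 46°  [same arc WN]
5. ∠KWN = 70°  [△WNK]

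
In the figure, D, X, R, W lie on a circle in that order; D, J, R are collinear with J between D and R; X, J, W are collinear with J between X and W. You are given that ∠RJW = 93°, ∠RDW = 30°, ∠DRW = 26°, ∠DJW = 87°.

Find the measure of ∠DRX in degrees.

1. ∠RXW = 30°  [same arc RW]
2. ∠RJX = 87°  [vertical angles at J]
3. ∠DRX = 63°  [△XJR]

∠DRX = 63°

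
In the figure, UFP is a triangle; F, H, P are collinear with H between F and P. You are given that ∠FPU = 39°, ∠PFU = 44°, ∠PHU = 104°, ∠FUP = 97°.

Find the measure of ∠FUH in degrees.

∠FUH = 60°

1. ∠HFU = 44°  [H on ray FP]
2. ∠FHU = 76°  [linear pair at H on FP]
3. ∠FUH = 60°  [△UFH]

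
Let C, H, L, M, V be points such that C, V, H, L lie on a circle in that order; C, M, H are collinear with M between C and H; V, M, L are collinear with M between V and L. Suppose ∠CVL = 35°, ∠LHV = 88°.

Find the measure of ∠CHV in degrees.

∠CHV = 53°

1. ∠LCV = 92°  [cyclic CVHL, opposite ∠C+∠H]
2. ∠CLV = 53°  [△CVL]
3. ∠CHV = 53°  [same arc CV]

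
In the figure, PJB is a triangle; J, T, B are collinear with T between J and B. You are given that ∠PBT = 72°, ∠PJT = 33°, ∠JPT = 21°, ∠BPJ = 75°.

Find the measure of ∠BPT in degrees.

∠BPT = 54°

1. ∠JTP = 126°  [△PJT]
2. ∠BTP = 54°  [linear pair at T on JB]
3. ∠BPT = 54°  [△PTB]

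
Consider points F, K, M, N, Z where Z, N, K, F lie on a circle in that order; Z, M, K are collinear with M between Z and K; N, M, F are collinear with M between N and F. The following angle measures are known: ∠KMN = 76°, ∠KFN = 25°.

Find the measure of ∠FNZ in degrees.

1. ∠NMZ = 104°  [linear pair at M on ZK]
2. ∠KZN = 25°  [same arc NK]
3. ∠FNZ = 51°  [△ZMN]

∠FNZ = 51°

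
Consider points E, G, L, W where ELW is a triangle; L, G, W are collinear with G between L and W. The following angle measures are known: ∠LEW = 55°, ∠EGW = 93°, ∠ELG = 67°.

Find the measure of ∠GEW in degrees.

1. ∠ELW = 67°  [G on ray LW]
2. ∠EWL = 58°  [△ELW]
3. ∠EWG = 58°  [G on ray WL]
4. ∠GEW = 29°  [△EGW]

∠GEW = 29°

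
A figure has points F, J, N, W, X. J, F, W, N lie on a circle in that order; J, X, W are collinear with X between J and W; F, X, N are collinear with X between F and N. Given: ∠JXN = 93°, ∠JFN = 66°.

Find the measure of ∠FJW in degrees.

∠FJW = 27°

1. ∠FXW = 93°  [vertical angles at X]
2. ∠FXJ = 87°  [linear pair at X on JW]
3. ∠FJW = 27°  [△JXF]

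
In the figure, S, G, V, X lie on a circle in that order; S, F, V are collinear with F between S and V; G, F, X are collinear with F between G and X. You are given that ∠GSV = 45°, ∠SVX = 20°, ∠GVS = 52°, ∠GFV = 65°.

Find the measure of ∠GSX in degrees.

1. ∠SGX = 20°  [same arc SX]
2. ∠GXS = 52°  [same arc SG]
3. ∠GSX = 108°  [△SGX]

∠GSX = 108°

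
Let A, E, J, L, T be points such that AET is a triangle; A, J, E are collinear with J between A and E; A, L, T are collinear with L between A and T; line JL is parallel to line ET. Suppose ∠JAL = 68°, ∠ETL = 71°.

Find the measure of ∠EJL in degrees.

∠EJL = 139°

1. ∠EAT = 68°  [J on AE, L on AT]
2. ∠ATE = 71°  [L on ray TA]
3. ∠AET = 41°  [△AET]
4. ∠AJL = 41°  [JL∥ET, corresponding at J]
5. ∠EJL = 139°  [linear pair at J on AE]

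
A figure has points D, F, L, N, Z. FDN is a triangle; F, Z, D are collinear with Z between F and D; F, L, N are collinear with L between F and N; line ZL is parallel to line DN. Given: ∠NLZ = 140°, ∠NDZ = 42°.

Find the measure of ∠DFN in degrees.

∠DFN = 98°

1. ∠FLZ = 40°  [linear pair at L on FN]
2. ∠FDN = 42°  [Z on ray DF]
3. ∠DNF = 40°  [ZL∥DN, corresponding at L]
4. ∠DFN = 98°  [△FDN]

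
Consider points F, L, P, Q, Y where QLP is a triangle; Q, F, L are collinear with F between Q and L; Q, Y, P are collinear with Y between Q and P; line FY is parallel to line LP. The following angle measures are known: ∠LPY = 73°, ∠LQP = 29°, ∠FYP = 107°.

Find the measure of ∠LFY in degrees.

∠LFY = 102°

1. ∠LPQ = 73°  [Y on ray PQ]
2. ∠PLQ = 78°  [△QLP]
3. ∠QFY = 78°  [FY∥LP, corresponding at F]
4. ∠LFY = 102°  [linear pair at F on QL]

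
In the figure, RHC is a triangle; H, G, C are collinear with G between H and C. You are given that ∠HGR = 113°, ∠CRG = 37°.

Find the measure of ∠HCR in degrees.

∠HCR = 76°

1. ∠CGR = 67°  [linear pair at G on HC]
2. ∠GCR = 76°  [△RGC]
3. ∠HCR = 76°  [G on ray CH]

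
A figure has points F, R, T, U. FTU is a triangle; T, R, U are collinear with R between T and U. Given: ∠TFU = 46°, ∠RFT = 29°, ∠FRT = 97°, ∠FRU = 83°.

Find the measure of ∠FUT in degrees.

1. ∠FTR = 54°  [△FTR]
2. ∠FTU = 54°  [R on ray TU]
3. ∠FUT = 80°  [△FTU]

∠FUT = 80°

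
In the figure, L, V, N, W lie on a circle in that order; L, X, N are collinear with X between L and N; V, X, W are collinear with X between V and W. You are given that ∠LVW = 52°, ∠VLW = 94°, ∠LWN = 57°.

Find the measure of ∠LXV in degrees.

1. ∠LWV = 34°  [△LVW]
2. ∠LVN = 123°  [cyclic LVNW, opposite ∠V+∠W]
3. ∠LNV = 34°  [same arc LV]
4. ∠NLV = 23°  [△LVN]
5. ∠LXV = 105°  [△LXV]

∠LXV = 105°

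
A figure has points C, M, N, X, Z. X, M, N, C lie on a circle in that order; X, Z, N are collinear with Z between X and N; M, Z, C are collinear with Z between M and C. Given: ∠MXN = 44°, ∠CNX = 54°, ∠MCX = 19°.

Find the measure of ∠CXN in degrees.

1. ∠MCN = 44°  [same arc MN]
2. ∠CZN = 82°  [△NZC]
3. ∠CZX = 98°  [linear pair at Z on XN]
4. ∠CXN = 63°  [△XZC]

∠CXN = 63°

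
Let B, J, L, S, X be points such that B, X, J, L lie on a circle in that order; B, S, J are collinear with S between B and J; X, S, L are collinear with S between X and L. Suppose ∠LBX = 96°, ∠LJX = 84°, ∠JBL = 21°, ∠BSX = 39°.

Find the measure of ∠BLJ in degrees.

∠BLJ = 93°

1. ∠JXL = 21°  [same arc JL]
2. ∠JSL = 39°  [vertical angles at S]
3. ∠JLX = 75°  [△XJL]
4. ∠BJL = 66°  [△JSL]
5. ∠BLJ = 93°  [△BJL]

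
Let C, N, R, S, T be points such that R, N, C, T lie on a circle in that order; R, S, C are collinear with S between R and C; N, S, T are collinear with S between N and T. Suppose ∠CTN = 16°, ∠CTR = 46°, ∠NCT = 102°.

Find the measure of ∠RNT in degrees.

∠RNT = 72°

1. ∠CRN = 16°  [same arc NC]
2. ∠CNR = 134°  [cyclic RNCT, opposite ∠N+∠T]
3. ∠NRT = 78°  [cyclic RNCT, opposite ∠R+∠C]
4. ∠NCR = 30°  [△RNC]
5. ∠NTR = 30°  [same arc RN]
6. ∠RNT = 72°  [△RNT]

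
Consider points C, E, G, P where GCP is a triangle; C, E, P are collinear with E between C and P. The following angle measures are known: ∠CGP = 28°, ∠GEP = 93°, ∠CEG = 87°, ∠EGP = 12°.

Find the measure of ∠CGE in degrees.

1. ∠EPG = 75°  [△GEP]
2. ∠CPG = 75°  [E on ray PC]
3. ∠GCP = 77°  [△GCP]
4. ∠ECG = 77°  [E on ray CP]
5. ∠CGE = 16°  [△GCE]

∠CGE = 16°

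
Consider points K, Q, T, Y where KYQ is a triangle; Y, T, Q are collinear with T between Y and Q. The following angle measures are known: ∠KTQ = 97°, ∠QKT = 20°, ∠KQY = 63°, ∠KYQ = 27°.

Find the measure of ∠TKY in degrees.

1. ∠KTY = 83°  [linear pair at T on YQ]
2. ∠KYT = 27°  [T on ray YQ]
3. ∠TKY = 70°  [△KYT]

∠TKY = 70°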